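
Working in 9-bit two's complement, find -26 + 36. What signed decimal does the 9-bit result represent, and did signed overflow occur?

-26 → 111100110
36 → 000100100
  111100110
+ 000100100
= 000001010  (discard carry-out 1)
Result 000001010: MSB = 0 → value 10.
Addends have opposite signs, so signed overflow cannot occur.

10; no overflow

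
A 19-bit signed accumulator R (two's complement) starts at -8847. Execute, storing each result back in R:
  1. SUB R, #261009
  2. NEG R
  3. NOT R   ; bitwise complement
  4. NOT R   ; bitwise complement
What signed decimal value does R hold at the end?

-254432

Start: R = -8847 = 1111101110101110001.
R = -8847 − 261009 = -269856; wraps to 254432 = 0111110000111100000
R = −(254432) = -254432 = 1000001111000100000
R = NOT 1000001111000100000 = 0111110000111011111 = 254431
R = NOT 0111110000111011111 = 1000001111000100000 = -254432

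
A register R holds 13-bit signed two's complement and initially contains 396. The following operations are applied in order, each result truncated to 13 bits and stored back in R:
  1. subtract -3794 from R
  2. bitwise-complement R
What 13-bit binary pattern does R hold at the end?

Start: R = 396 = 0000110001100.
R = 396 − (-3794) = 4190; wraps to -4002 = 1000001011110
R = NOT 1000001011110 = 0111110100001 = 4001

0111110100001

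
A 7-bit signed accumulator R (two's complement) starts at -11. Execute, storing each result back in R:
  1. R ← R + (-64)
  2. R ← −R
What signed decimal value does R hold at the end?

-53

Start: R = -11 = 1110101.
R = -11 + (-64) = -75; wraps to 53 = 0110101
R = −(53) = -53 = 1001011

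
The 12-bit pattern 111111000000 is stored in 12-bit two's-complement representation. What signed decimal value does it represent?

-64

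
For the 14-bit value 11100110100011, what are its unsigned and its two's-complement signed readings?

unsigned = 14755, signed = -1629

Unsigned: 11100110100011 = 14755.
Signed: MSB=1 → 14755 − 16384 = -1629.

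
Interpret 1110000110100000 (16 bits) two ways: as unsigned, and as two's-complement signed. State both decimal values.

Unsigned: 1110000110100000 = 57760.
Signed: MSB=1 → 57760 − 65536 = -7776.

unsigned = 57760, signed = -7776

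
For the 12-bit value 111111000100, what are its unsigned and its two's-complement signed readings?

Unsigned: 111111000100 = 4036.
Signed: MSB=1 → 4036 − 4096 = -60.

unsigned = 4036, signed = -60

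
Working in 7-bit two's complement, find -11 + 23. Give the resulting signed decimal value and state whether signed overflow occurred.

-11 → 1110101
23 → 0010111
  1110101
+ 0010111
= 0001100  (discard carry-out 1)
Result 0001100: MSB = 0 → value 12.
Addends have opposite signs, so signed overflow cannot occur.

12; no overflow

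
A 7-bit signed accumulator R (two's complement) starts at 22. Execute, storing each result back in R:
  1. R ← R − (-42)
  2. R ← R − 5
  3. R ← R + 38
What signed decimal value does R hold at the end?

Start: R = 22 = 0010110.
R = 22 − (-42) = 64; wraps to -64 = 1000000
R = -64 − 5 = -69; wraps to 59 = 0111011
R = 59 + 38 = 97; wraps to -31 = 1100001

-31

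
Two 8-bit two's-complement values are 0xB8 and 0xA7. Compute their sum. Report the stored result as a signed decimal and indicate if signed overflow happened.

0xB8 = 10111000 = -72 (signed)
0xA7 = 10100111 = -89 (signed)
  10111000
+ 10100111
= 01011111  (discard carry-out 1)
Result 01011111: MSB = 0 → value 95.
Both addends are negative but the stored result is non-negative: signed overflow. The true value -72 + (-89) = -161 lies outside [-128, 127].

95; overflow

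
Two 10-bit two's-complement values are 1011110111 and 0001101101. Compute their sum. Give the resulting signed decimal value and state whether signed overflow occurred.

1011110111 = -265 (signed)
0001101101 = 109 (signed)
  1011110111
+ 0001101101
= 1101100100
Result 1101100100: MSB = 1 → 868 − 1024 = -156.
Addends have opposite signs, so signed overflow cannot occur.

-156; no overflow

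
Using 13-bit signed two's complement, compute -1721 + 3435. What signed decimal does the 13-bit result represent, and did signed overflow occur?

1714; no overflow

-1721 → 1100101000111
3435 → 0110101101011
  1100101000111
+ 0110101101011
= 0011010110010  (discard carry-out 1)
Result 0011010110010: MSB = 0 → value 1714.
Addends have opposite signs, so signed overflow cannot occur.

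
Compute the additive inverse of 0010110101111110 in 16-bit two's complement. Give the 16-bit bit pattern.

1101001010000010

Invert: 1101001010000001. Add 1: 1101001010000010.
Check: 0010110101111110 = 11646, 1101001010000010 = -11646.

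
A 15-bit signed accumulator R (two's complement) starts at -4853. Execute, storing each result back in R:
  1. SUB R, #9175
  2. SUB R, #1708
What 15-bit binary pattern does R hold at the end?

100001010001000

Start: R = -4853 = 110110100001011.
R = -4853 − 9175 = -14028 = 100100100110100
R = -14028 − 1708 = -15736 = 100001010001000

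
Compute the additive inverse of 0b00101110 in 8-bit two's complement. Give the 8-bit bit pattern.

Invert: 11010001. Add 1: 11010010.
Check: 00101110 = 46, 11010010 = -46.

11010010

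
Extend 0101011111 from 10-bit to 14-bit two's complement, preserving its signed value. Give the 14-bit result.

00000101011111

MSB of 0101011111 is 0; replicate it into the new high bits.
0000|0101011111 → 00000101011111 (still 351).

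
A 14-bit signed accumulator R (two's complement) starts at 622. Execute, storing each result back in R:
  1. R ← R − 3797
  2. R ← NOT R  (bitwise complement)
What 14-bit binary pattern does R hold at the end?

00110001100110

Start: R = 622 = 00001001101110.
R = 622 − 3797 = -3175 = 11001110011001
R = NOT 11001110011001 = 00110001100110 = 3174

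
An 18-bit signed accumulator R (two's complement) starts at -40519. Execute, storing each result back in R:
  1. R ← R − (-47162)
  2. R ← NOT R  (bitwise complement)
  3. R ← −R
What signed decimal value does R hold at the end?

Start: R = -40519 = 110110000110111001.
R = -40519 − (-47162) = 6643 = 000001100111110011
R = NOT 000001100111110011 = 111110011000001100 = -6644
R = −(-6644) = 6644 = 000001100111110100

6644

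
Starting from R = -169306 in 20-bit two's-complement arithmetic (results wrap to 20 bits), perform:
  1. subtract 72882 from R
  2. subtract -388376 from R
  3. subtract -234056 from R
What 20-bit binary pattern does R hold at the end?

01011100110101010100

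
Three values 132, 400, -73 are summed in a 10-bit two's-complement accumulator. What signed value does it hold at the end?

459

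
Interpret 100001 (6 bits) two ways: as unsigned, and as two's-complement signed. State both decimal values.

Unsigned: 100001 = 33.
Signed: MSB=1 → 33 − 64 = -31.

unsigned = 33, signed = -31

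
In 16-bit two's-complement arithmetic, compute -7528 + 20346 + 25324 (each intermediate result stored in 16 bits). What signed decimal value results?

-27394

-7528 + 20346 = 12818 (0011001000010010)
12818 + 25324 = 38142 → wraps to -27394 (1001010011111110)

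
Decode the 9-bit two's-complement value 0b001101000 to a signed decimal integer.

MSB is 0, so the value is non-negative: 001101000 = 104.

104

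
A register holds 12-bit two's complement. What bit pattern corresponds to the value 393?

000110001001

393 is non-negative, so write it directly in 12 bits: 000110001001.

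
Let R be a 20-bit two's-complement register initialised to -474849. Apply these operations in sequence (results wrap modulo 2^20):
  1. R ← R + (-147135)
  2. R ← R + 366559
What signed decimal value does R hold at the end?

-255425

Start: R = -474849 = 10001100000100011111.
R = -474849 + (-147135) = -621984; wraps to 426592 = 01101000001001100000
R = 426592 + 366559 = 793151; wraps to -255425 = 11000001101000111111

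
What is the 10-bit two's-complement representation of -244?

|-244| = 244 = 0011110100 in 10 bits.
Invert the bits: 1100001011. Add 1: 1100001100.
Check: 1100001100 reads as 780 − 1024 = -244.

1100001100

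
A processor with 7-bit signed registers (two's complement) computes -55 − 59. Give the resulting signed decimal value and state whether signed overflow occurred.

-55 → 1001001
59 → 0111011
Subtract via negate-and-add: invert 0111011 + 1 = 1000101 (i.e. -59).
  1001001
+ 1000101
= 0001110  (discard carry-out 1)
Result 0001110: MSB = 0 → value 14.
Both addends (after negating the subtrahend) are negative but the stored result is non-negative: signed overflow. The true value -55 − 59 = -114 lies outside [-64, 63].

14; overflow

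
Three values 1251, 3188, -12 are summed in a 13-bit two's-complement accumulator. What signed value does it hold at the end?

-3765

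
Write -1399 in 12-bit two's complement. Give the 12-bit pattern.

101010001001

|-1399| = 1399 = 010101110111 in 12 bits.
Invert the bits: 101010001000. Add 1: 101010001001.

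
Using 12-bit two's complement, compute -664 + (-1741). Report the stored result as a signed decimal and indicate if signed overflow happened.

-664 → 110101101000
-1741 → 100100110011
  110101101000
+ 100100110011
= 011010011011  (discard carry-out 1)
Result 011010011011: MSB = 0 → value 1691.
Both addends are negative but the stored result is non-negative: signed overflow. The true value -664 + (-1741) = -2405 lies outside [-2048, 2047].

1691; overflow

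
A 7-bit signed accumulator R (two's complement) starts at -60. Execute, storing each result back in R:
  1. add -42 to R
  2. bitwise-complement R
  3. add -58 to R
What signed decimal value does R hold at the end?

Start: R = -60 = 1000100.
R = -60 + (-42) = -102; wraps to 26 = 0011010
R = NOT 0011010 = 1100101 = -27
R = -27 + (-58) = -85; wraps to 43 = 0101011

43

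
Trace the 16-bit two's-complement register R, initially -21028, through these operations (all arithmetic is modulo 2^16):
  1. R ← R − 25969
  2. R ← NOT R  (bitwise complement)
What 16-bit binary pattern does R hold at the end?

Start: R = -21028 = 1010110111011100.
R = -21028 − 25969 = -46997; wraps to 18539 = 0100100001101011
R = NOT 0100100001101011 = 1011011110010100 = -18540

1011011110010100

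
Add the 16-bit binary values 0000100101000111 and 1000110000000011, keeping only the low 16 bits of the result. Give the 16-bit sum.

1001010101001010

  0000100101000111
+ 1000110000000011
= 1001010101001010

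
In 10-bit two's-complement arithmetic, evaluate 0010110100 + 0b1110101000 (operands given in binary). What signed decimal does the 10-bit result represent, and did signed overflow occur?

0010110100 = 180 (signed)
0b1110101000 → 1110101000 = -88 (signed)
  0010110100
+ 1110101000
= 0001011100  (discard carry-out 1)
Result 0001011100: MSB = 0 → value 92.
Addends have opposite signs, so signed overflow cannot occur.

92; no overflow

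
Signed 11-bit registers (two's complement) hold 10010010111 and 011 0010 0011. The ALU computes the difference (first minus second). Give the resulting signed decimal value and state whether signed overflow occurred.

372; overflow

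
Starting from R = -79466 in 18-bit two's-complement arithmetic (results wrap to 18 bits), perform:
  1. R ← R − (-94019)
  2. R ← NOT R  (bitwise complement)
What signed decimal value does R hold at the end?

Start: R = -79466 = 101100100110010110.
R = -79466 − (-94019) = 14553 = 000011100011011001
R = NOT 000011100011011001 = 111100011100100110 = -14554

-14554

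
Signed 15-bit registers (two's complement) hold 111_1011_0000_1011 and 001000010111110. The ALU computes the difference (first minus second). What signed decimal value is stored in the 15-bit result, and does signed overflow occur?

-5555; no overflow

111_1011_0000_1011 → 111101100001011 = -1269 (signed)
001000010111110 = 4286 (signed)
Subtract via negate-and-add: invert 001000010111110 + 1 = 110111101000010 (i.e. -4286).
  111101100001011
+ 110111101000010
= 110101001001101  (discard carry-out 1)
Result 110101001001101: MSB = 1 → 27213 − 32768 = -5555.
Both addends (after negating the subtrahend) are negative and so is the stored result: no signed overflow.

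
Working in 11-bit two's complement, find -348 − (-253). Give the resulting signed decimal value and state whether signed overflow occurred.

-348 → 11010100100
-253 → 11100000011
Subtract via negate-and-add: invert 11100000011 + 1 = 00011111101 (i.e. 253).
  11010100100
+ 00011111101
= 11110100001
Result 11110100001: MSB = 1 → 1953 − 2048 = -95.
Addends (after negating the subtrahend) have opposite signs, so signed overflow cannot occur.

-95; no overflow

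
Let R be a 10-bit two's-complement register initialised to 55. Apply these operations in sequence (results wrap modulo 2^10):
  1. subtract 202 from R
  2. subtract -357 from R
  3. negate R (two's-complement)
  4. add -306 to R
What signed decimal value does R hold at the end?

508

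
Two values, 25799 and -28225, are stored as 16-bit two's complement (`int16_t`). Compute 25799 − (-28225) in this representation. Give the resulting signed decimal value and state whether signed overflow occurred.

-11512; overflow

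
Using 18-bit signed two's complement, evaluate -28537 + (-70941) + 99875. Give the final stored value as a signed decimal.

397

-28537 + (-70941) = -99478 (100111101101101010)
-99478 + 99875 = 397 (000000000110001101)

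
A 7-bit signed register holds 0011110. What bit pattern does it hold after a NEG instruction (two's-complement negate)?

Invert: 1100001. Add 1: 1100010.

1100010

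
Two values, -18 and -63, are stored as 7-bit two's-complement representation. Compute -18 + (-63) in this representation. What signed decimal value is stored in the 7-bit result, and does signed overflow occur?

-18 → 1101110
-63 → 1000001
  1101110
+ 1000001
= 0101111  (discard carry-out 1)
Result 0101111: MSB = 0 → value 47.
Both addends are negative but the stored result is non-negative: signed overflow. The true value -18 + (-63) = -81 lies outside [-64, 63].

47; overflow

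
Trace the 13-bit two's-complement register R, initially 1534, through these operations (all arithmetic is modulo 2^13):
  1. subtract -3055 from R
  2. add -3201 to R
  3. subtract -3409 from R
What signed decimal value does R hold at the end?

Start: R = 1534 = 0010111111110.
R = 1534 − (-3055) = 4589; wraps to -3603 = 1000111101101
R = -3603 + (-3201) = -6804; wraps to 1388 = 0010101101100
R = 1388 − (-3409) = 4797; wraps to -3395 = 1001010111101

-3395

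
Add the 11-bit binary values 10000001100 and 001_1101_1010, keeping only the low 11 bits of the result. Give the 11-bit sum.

10111100110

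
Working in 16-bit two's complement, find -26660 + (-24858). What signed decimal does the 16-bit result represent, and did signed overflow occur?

-26660 → 1001011111011100
-24858 → 1001111011100110
  1001011111011100
+ 1001111011100110
= 0011011011000010  (discard carry-out 1)
Result 0011011011000010: MSB = 0 → value 14018.
Both addends are negative but the stored result is non-negative: signed overflow. The true value -26660 + (-24858) = -51518 lies outside [-32768, 32767].

14018; overflow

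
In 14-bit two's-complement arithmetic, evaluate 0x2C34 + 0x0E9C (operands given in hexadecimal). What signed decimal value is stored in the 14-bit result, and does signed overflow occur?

-1328; no overflow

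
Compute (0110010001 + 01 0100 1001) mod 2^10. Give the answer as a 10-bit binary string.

1011011010

  0110010001
+ 0101001001
= 1011011010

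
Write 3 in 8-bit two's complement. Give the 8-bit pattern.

3 is non-negative, so write it directly in 8 bits: 00000011.

00000011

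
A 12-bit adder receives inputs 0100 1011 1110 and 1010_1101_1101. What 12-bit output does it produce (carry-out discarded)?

111110011011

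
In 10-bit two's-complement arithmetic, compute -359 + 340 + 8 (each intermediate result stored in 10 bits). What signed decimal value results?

-11

-359 + 340 = -19 (1111101101)
-19 + 8 = -11 (1111110101)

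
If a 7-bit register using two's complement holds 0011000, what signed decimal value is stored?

MSB is 0, so the value is non-negative: 0011000 = 24.

24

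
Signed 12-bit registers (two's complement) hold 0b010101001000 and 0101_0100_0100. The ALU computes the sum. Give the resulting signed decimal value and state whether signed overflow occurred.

0b010101001000 → 010101001000 = 1352 (signed)
0101_0100_0100 → 010101000100 = 1348 (signed)
  010101001000
+ 010101000100
= 101010001100
Result 101010001100: MSB = 1 → 2700 − 4096 = -1396.
Both addends are non-negative but the stored result is negative: signed overflow. The true value 1352 + 1348 = 2700 lies outside [-2048, 2047].

-1396; overflow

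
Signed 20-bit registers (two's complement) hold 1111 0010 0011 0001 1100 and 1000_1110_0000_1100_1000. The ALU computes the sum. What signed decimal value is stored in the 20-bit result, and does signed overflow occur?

-523292; no overflow

1111 0010 0011 0001 1100 → 11110010001100011100 = -56548 (signed)
1000_1110_0000_1100_1000 → 10001110000011001000 = -466744 (signed)
  11110010001100011100
+ 10001110000011001000
= 10000000001111100100  (discard carry-out 1)
Result 10000000001111100100: MSB = 1 → 525284 − 1048576 = -523292.
Both addends are negative and so is the stored result: no signed overflow.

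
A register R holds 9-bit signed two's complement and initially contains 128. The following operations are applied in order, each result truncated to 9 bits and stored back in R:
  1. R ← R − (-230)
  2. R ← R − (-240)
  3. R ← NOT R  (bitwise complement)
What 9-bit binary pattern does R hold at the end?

110101001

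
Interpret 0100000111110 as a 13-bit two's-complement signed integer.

2110

MSB is 0, so the value is non-negative: 0100000111110 = 2110.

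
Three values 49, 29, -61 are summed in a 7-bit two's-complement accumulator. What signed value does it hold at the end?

17

49 + 29 = 78 → wraps to -50 (1001110)
-50 + (-61) = -111 → wraps to 17 (0010001)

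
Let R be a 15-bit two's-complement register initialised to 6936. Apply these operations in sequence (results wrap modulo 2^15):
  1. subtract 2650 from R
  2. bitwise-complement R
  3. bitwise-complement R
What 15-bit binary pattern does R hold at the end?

001000010111110

Start: R = 6936 = 001101100011000.
R = 6936 − 2650 = 4286 = 001000010111110
R = NOT 001000010111110 = 110111101000001 = -4287
R = NOT 110111101000001 = 001000010111110 = 4286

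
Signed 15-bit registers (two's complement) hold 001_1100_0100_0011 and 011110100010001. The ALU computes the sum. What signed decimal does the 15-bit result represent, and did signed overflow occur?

001_1100_0100_0011 → 001110001000011 = 7235 (signed)
011110100010001 = 15633 (signed)
  001110001000011
+ 011110100010001
= 101100101010100
Result 101100101010100: MSB = 1 → 22868 − 32768 = -9900.
Both addends are non-negative but the stored result is negative: signed overflow. The true value 7235 + 15633 = 22868 lies outside [-16384, 16383].

-9900; overflow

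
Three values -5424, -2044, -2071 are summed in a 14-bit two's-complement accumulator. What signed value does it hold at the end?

-5424 + (-2044) = -7468 (10001011010100)
-7468 + (-2071) = -9539 → wraps to 6845 (01101010111101)

6845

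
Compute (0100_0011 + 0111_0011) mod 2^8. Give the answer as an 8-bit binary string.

10110110

  01000011
+ 01110011
= 10110110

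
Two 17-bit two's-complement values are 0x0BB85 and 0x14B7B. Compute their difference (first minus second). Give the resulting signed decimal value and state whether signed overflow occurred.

0x0BB85 = 01011101110000101 = 48005 (signed)
0x14B7B = 10100101101111011 = -46213 (signed)
Subtract via negate-and-add: invert 10100101101111011 + 1 = 01011010010000101 (i.e. 46213).
  01011101110000101
+ 01011010010000101
= 10111000000001010
Result 10111000000001010: MSB = 1 → 94218 − 131072 = -36854.
Both addends (after negating the subtrahend) are non-negative but the stored result is negative: signed overflow. The true value 48005 − (-46213) = 94218 lies outside [-65536, 65535].

-36854; overflow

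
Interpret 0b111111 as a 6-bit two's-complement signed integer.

MSB is 1, so the value is negative.
Invert: 000000. Add 1: 000001 = 1. So the value is −1.

-1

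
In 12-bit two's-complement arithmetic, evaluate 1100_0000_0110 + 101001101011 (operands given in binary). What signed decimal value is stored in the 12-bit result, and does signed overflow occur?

1100_0000_0110 → 110000000110 = -1018 (signed)
101001101011 = -1429 (signed)
  110000000110
+ 101001101011
= 011001110001  (discard carry-out 1)
Result 011001110001: MSB = 0 → value 1649.
Both addends are negative but the stored result is non-negative: signed overflow. The true value -1018 + (-1429) = -2447 lies outside [-2048, 2047].

1649; overflow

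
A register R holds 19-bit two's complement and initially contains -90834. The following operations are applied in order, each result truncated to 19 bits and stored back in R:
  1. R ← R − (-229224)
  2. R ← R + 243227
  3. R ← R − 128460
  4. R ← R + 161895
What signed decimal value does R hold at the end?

Start: R = -90834 = 1101001110100101110.
R = -90834 − (-229224) = 138390 = 0100001110010010110
R = 138390 + 243227 = 381617; wraps to -142671 = 1011101001010110001
R = -142671 − 128460 = -271131; wraps to 253157 = 0111101110011100101
R = 253157 + 161895 = 415052; wraps to -109236 = 1100101010101001100

-109236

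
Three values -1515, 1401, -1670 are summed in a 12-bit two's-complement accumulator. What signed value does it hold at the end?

-1784

-1515 + 1401 = -114 (111110001110)
-114 + (-1670) = -1784 (100100001000)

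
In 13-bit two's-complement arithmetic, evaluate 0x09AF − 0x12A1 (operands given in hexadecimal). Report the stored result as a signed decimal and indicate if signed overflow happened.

0x09AF = 0100110101111 = 2479 (signed)
0x12A1 = 1001010100001 = -3423 (signed)
Subtract via negate-and-add: invert 1001010100001 + 1 = 0110101011111 (i.e. 3423).
  0100110101111
+ 0110101011111
= 1011100001110
Result 1011100001110: MSB = 1 → 5902 − 8192 = -2290.
Both addends (after negating the subtrahend) are non-negative but the stored result is negative: signed overflow. The true value 2479 − (-3423) = 5902 lies outside [-4096, 4095].

-2290; overflow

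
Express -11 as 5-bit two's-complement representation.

|-11| = 11 = 01011 in 5 bits.
Invert the bits: 10100. Add 1: 10101.

10101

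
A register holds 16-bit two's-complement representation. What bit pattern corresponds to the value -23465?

1010010001010111

|-23465| = 23465 = 0101101110101001 in 16 bits.
Invert the bits: 1010010001010110. Add 1: 1010010001010111.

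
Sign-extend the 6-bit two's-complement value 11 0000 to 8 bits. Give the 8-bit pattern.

11110000

MSB of 110000 is 1; replicate it into the new high bits.
11|110000 → 11110000 (still -16).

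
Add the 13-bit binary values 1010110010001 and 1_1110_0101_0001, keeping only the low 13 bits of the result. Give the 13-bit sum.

1001111100010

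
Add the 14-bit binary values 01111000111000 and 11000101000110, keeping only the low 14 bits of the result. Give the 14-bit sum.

  01111000111000
+ 11000101000110
= 00111101111110  (discard carry-out 1)

00111101111110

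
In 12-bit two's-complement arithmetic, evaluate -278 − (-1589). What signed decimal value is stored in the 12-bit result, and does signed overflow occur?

-278 → 111011101010
-1589 → 100111001011
Subtract via negate-and-add: invert 100111001011 + 1 = 011000110101 (i.e. 1589).
  111011101010
+ 011000110101
= 010100011111  (discard carry-out 1)
Result 010100011111: MSB = 0 → value 1311.
Addends (after negating the subtrahend) have opposite signs, so signed overflow cannot occur.

1311; no overflow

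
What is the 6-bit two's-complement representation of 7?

000111

7 is non-negative, so write it directly in 6 bits: 000111.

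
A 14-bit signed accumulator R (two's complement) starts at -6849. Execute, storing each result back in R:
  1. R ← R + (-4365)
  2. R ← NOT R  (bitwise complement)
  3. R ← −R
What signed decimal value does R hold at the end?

5171

Start: R = -6849 = 10010100111111.
R = -6849 + (-4365) = -11214; wraps to 5170 = 01010000110010
R = NOT 01010000110010 = 10101111001101 = -5171
R = −(-5171) = 5171 = 01010000110011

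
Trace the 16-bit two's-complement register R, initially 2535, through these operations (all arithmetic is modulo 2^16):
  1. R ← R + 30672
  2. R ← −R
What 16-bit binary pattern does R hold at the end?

0111111001001001

Start: R = 2535 = 0000100111100111.
R = 2535 + 30672 = 33207; wraps to -32329 = 1000000110110111
R = −(-32329) = 32329 = 0111111001001001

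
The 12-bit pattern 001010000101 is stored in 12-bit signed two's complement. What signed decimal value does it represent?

645

MSB is 0, so the value is non-negative: 001010000101 = 645.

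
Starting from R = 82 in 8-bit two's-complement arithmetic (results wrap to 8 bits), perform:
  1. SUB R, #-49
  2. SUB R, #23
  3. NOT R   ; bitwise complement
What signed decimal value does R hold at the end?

-109

Start: R = 82 = 01010010.
R = 82 − (-49) = 131; wraps to -125 = 10000011
R = -125 − 23 = -148; wraps to 108 = 01101100
R = NOT 01101100 = 10010011 = -109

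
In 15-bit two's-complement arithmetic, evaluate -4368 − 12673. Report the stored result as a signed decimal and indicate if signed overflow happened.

15727; overflow

-4368 → 110111011110000
12673 → 011000110000001
Subtract via negate-and-add: invert 011000110000001 + 1 = 100111001111111 (i.e. -12673).
  110111011110000
+ 100111001111111
= 011110101101111  (discard carry-out 1)
Result 011110101101111: MSB = 0 → value 15727.
Both addends (after negating the subtrahend) are negative but the stored result is non-negative: signed overflow. The true value -4368 − 12673 = -17041 lies outside [-16384, 16383].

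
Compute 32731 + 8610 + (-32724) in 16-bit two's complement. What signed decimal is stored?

32731 + 8610 = 41341 → wraps to -24195 (1010000101111101)
-24195 + (-32724) = -56919 → wraps to 8617 (0010000110101001)

8617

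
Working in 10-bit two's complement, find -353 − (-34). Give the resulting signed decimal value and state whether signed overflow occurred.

-319; no overflow

-353 → 1010011111
-34 → 1111011110
Subtract via negate-and-add: invert 1111011110 + 1 = 0000100010 (i.e. 34).
  1010011111
+ 0000100010
= 1011000001
Result 1011000001: MSB = 1 → 705 − 1024 = -319.
Addends (after negating the subtrahend) have opposite signs, so signed overflow cannot occur.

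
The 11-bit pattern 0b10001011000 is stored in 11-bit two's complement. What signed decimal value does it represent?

MSB is 1, so the value is negative.
Invert: 01110100111. Add 1: 01110101000 = 936. So the value is −936.

-936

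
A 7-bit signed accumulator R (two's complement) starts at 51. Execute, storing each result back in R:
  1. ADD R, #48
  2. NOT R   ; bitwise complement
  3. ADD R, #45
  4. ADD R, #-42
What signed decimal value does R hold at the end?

31

Start: R = 51 = 0110011.
R = 51 + 48 = 99; wraps to -29 = 1100011
R = NOT 1100011 = 0011100 = 28
R = 28 + 45 = 73; wraps to -55 = 1001001
R = -55 + (-42) = -97; wraps to 31 = 0011111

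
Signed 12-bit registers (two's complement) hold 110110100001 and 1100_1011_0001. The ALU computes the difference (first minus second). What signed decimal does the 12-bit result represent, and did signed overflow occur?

110110100001 = -607 (signed)
1100_1011_0001 → 110010110001 = -847 (signed)
Subtract via negate-and-add: invert 110010110001 + 1 = 001101001111 (i.e. 847).
  110110100001
+ 001101001111
= 000011110000  (discard carry-out 1)
Result 000011110000: MSB = 0 → value 240.
Addends (after negating the subtrahend) have opposite signs, so signed overflow cannot occur.

240; no overflow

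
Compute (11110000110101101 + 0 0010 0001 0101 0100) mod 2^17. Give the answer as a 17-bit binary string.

00000001100000001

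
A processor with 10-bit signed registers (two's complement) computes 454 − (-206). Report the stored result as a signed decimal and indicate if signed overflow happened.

-364; overflow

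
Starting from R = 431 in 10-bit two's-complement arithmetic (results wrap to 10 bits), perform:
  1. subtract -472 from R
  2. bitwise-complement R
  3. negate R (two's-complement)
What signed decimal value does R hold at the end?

Start: R = 431 = 0110101111.
R = 431 − (-472) = 903; wraps to -121 = 1110000111
R = NOT 1110000111 = 0001111000 = 120
R = −(120) = -120 = 1110001000

-120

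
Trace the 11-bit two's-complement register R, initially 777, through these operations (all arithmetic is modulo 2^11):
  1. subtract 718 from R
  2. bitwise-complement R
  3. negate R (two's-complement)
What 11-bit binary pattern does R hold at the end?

00000111100

Start: R = 777 = 01100001001.
R = 777 − 718 = 59 = 00000111011
R = NOT 00000111011 = 11111000100 = -60
R = −(-60) = 60 = 00000111100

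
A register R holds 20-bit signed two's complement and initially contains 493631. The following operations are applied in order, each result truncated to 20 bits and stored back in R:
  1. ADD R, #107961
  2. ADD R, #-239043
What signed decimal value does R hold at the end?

362549

Start: R = 493631 = 01111000100000111111.
R = 493631 + 107961 = 601592; wraps to -446984 = 10010010110111111000
R = -446984 + (-239043) = -686027; wraps to 362549 = 01011000100000110101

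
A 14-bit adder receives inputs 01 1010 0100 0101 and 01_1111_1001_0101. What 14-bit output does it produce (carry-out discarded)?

  01101001000101
+ 01111110010101
= 11100111011010

11100111011010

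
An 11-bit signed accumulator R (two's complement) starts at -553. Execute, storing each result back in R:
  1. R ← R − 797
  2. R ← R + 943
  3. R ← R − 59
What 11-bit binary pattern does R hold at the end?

11000101110

Start: R = -553 = 10111010111.
R = -553 − 797 = -1350; wraps to 698 = 01010111010
R = 698 + 943 = 1641; wraps to -407 = 11001101001
R = -407 − 59 = -466 = 11000101110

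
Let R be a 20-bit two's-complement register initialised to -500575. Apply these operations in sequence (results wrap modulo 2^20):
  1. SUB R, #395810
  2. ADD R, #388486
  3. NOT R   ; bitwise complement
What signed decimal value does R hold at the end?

507898

Start: R = -500575 = 10000101110010100001.
R = -500575 − 395810 = -896385; wraps to 152191 = 00100101001001111111
R = 152191 + 388486 = 540677; wraps to -507899 = 10000100000000000101
R = NOT 10000100000000000101 = 01111011111111111010 = 507898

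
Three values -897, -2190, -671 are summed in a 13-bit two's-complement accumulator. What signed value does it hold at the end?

-3758

-897 + (-2190) = -3087 (1001111110001)
-3087 + (-671) = -3758 (1000101010010)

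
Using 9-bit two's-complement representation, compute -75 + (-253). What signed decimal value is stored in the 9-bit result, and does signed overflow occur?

-75 → 110110101
-253 → 100000011
  110110101
+ 100000011
= 010111000  (discard carry-out 1)
Result 010111000: MSB = 0 → value 184.
Both addends are negative but the stored result is non-negative: signed overflow. The true value -75 + (-253) = -328 lies outside [-256, 255].

184; overflow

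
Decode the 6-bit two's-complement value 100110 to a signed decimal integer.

-26

MSB is 1, so the value is negative.
Invert: 011001. Add 1: 011010 = 26. So the value is −26.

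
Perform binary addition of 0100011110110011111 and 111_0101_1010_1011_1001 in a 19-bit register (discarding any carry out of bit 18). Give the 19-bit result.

0011001100001011000

  0100011110110011111
+ 1110101101010111001
= 0011001100001011000  (discard carry-out 1)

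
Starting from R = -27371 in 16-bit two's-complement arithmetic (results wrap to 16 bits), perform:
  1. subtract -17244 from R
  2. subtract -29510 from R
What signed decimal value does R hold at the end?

19383

Start: R = -27371 = 1001010100010101.
R = -27371 − (-17244) = -10127 = 1101100001110001
R = -10127 − (-29510) = 19383 = 0100101110110111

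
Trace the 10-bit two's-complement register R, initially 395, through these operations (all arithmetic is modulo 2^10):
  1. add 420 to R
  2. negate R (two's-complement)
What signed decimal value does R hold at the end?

Start: R = 395 = 0110001011.
R = 395 + 420 = 815; wraps to -209 = 1100101111
R = −(-209) = 209 = 0011010001

209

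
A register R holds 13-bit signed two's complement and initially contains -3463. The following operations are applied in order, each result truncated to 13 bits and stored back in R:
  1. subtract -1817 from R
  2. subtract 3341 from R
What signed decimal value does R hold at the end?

3205

Start: R = -3463 = 1001001111001.
R = -3463 − (-1817) = -1646 = 1100110010010
R = -1646 − 3341 = -4987; wraps to 3205 = 0110010000101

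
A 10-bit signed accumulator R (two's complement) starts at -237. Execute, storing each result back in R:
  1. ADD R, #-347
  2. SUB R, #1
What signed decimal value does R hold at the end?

439

Start: R = -237 = 1100010011.
R = -237 + (-347) = -584; wraps to 440 = 0110111000
R = 440 − 1 = 439 = 0110110111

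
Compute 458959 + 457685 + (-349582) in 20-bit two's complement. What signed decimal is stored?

458959 + 457685 = 916644 → wraps to -131932 (11011111110010100100)
-131932 + (-349582) = -481514 (10001010011100010110)

-481514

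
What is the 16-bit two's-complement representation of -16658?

1011111011101110

|-16658| = 16658 = 0100000100010010 in 16 bits.
Invert the bits: 1011111011101101. Add 1: 1011111011101110.
Check: 1011111011101110 reads as 48878 − 65536 = -16658.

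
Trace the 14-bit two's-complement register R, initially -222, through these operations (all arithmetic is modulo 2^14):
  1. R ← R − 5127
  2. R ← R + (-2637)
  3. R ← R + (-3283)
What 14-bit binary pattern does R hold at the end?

Start: R = -222 = 11111100100010.
R = -222 − 5127 = -5349 = 10101100011011
R = -5349 + (-2637) = -7986 = 10000011001110
R = -7986 + (-3283) = -11269; wraps to 5115 = 01001111111011

01001111111011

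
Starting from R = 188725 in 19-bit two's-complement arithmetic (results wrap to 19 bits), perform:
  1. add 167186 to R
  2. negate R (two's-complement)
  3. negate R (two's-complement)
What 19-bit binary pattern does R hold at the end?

1010110111001000111

Start: R = 188725 = 0101110000100110101.
R = 188725 + 167186 = 355911; wraps to -168377 = 1010110111001000111
R = −(-168377) = 168377 = 0101001000110111001
R = −(168377) = -168377 = 1010110111001000111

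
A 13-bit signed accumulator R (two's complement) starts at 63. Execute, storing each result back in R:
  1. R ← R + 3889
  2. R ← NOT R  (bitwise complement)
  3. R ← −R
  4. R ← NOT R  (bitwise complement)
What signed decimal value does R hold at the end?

-3954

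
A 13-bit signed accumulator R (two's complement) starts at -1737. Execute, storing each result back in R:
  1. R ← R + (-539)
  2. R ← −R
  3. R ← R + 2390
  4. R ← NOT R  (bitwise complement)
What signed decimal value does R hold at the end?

3525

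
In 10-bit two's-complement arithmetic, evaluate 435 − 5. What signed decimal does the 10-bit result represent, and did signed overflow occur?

430; no overflow

435 → 0110110011
5 → 0000000101
Subtract via negate-and-add: invert 0000000101 + 1 = 1111111011 (i.e. -5).
  0110110011
+ 1111111011
= 0110101110  (discard carry-out 1)
Result 0110101110: MSB = 0 → value 430.
Addends (after negating the subtrahend) have opposite signs, so signed overflow cannot occur.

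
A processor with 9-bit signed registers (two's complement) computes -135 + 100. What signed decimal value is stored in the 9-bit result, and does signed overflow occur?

-35; no overflow

-135 → 101111001
100 → 001100100
  101111001
+ 001100100
= 111011101
Result 111011101: MSB = 1 → 477 − 512 = -35.
Addends have opposite signs, so signed overflow cannot occur.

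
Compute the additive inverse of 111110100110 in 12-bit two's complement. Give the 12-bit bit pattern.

000001011010

Invert: 000001011001. Add 1: 000001011010.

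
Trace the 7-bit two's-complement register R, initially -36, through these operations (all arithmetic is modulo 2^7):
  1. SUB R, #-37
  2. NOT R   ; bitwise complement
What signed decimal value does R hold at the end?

-2

Start: R = -36 = 1011100.
R = -36 − (-37) = 1 = 0000001
R = NOT 0000001 = 1111110 = -2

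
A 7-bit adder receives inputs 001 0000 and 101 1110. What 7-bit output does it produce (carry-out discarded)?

1101110

  0010000
+ 1011110
= 1101110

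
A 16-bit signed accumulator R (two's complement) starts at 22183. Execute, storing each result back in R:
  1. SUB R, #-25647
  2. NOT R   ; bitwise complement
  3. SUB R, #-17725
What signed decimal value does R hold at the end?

-30106

Start: R = 22183 = 0101011010100111.
R = 22183 − (-25647) = 47830; wraps to -17706 = 1011101011010110
R = NOT 1011101011010110 = 0100010100101001 = 17705
R = 17705 − (-17725) = 35430; wraps to -30106 = 1000101001100110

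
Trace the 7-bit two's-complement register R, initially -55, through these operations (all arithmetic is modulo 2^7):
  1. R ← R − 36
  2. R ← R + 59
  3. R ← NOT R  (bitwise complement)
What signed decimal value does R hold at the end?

31

Start: R = -55 = 1001001.
R = -55 − 36 = -91; wraps to 37 = 0100101
R = 37 + 59 = 96; wraps to -32 = 1100000
R = NOT 1100000 = 0011111 = 31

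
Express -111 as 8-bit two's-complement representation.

10010001

|-111| = 111 = 01101111 in 8 bits.
Invert the bits: 10010000. Add 1: 10010001.
Check: 10010001 reads as 145 − 256 = -111.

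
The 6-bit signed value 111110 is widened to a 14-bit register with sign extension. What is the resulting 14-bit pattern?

MSB of 111110 is 1; replicate it into the new high bits.
11111111|111110 → 11111111111110 (still -2).

11111111111110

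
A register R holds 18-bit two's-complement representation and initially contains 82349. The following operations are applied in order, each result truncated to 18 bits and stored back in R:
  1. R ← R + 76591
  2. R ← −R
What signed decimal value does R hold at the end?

Start: R = 82349 = 010100000110101101.
R = 82349 + 76591 = 158940; wraps to -103204 = 100110110011011100
R = −(-103204) = 103204 = 011001001100100100

103204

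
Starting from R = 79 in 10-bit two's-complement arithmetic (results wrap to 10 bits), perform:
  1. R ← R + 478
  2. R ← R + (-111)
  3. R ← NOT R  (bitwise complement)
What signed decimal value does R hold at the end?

Start: R = 79 = 0001001111.
R = 79 + 478 = 557; wraps to -467 = 1000101101
R = -467 + (-111) = -578; wraps to 446 = 0110111110
R = NOT 0110111110 = 1001000001 = -447

-447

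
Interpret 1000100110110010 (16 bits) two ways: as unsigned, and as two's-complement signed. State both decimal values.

unsigned = 35250, signed = -30286

Unsigned: 1000100110110010 = 35250.
Signed: MSB=1 → 35250 − 65536 = -30286.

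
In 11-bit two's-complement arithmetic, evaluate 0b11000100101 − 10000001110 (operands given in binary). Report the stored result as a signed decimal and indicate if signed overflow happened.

535; no overflow

0b11000100101 → 11000100101 = -475 (signed)
10000001110 = -1010 (signed)
Subtract via negate-and-add: invert 10000001110 + 1 = 01111110010 (i.e. 1010).
  11000100101
+ 01111110010
= 01000010111  (discard carry-out 1)
Result 01000010111: MSB = 0 → value 535.
Addends (after negating the subtrahend) have opposite signs, so signed overflow cannot occur.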